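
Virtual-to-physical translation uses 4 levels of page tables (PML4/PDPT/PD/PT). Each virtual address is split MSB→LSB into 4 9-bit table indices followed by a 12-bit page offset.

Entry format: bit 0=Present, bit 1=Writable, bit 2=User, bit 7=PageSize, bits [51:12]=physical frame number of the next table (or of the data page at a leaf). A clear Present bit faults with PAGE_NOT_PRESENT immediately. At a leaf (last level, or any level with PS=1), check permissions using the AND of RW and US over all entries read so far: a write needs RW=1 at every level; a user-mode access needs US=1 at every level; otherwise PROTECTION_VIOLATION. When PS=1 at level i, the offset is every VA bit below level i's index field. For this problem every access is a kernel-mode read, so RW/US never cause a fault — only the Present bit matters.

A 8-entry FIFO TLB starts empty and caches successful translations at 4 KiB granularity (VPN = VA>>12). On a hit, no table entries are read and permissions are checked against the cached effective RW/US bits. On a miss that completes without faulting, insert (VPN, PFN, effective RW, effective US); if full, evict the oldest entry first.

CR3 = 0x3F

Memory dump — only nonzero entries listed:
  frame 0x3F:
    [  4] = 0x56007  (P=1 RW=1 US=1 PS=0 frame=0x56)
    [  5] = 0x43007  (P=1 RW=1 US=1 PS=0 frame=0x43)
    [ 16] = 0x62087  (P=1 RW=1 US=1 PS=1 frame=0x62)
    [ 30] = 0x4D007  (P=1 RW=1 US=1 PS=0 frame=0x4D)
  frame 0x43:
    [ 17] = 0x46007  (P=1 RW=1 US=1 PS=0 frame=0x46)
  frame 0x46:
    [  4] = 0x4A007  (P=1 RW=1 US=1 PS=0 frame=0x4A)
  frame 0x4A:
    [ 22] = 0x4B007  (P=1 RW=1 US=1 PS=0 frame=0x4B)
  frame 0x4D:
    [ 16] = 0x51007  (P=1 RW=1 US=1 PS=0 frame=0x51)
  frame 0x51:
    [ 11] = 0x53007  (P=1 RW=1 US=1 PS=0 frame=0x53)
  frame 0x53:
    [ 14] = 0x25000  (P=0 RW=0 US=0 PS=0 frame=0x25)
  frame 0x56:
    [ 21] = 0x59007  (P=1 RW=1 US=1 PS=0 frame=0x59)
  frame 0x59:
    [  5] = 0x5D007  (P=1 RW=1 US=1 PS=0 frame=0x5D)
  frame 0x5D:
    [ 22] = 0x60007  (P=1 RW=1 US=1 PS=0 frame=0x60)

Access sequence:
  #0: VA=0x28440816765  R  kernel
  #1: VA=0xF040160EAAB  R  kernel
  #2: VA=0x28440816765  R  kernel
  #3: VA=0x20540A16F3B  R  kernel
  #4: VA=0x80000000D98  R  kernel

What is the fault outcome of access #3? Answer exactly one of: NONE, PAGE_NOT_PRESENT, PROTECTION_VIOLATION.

Trace:
#0 VA=0x28440816765 (r,kernel):
  L0 @0x3F[5] → 0x43007  P=1,RW=1,US=1,PS=0
  L1 @0x43[17] → 0x46007  P=1,RW=1,US=1,PS=0
  L2 @0x46[4] → 0x4A007  P=1,RW=1,US=1,PS=0
  L3 @0x4A[22] → 0x4B007  P=1,RW=1,US=1,PS=0
  ⇒ phys 0x4B765  [4 reads]
#1 VA=0xF040160EAAB (r,kernel):
  L0 @0x3F[30] → 0x4D007  P=1,RW=1,US=1,PS=0
  L1 @0x4D[16] → 0x51007  P=1,RW=1,US=1,PS=0
  L2 @0x51[11] → 0x53007  P=1,RW=1,US=1,PS=0
  L3 @0x53[14] → 0x25000  P=0,RW=0,US=0,PS=0
  ✗ PAGE_NOT_PRESENT  [4 reads]
#2 VA=0x28440816765 (r,kernel):
  TLB hit vpn=0x28440816 → PA=0x4B765
#3 VA=0x20540A16F3B (r,kernel):
  L0 @0x3F[4] → 0x56007  P=1,RW=1,US=1,PS=0
  L1 @0x56[21] → 0x59007  P=1,RW=1,US=1,PS=0
  L2 @0x59[5] → 0x5D007  P=1,RW=1,US=1,PS=0
  L3 @0x5D[22] → 0x60007  P=1,RW=1,US=1,PS=0
  ⇒ phys 0x60F3B  [4 reads]
#4 VA=0x80000000D98 (r,kernel):
  L0 @0x3F[16] → 0x62087  P=1,RW=1,US=1,PS=1
  ⇒ phys 0x62D98 (huge @L0)  [1 reads]

Access #3 fault: NONE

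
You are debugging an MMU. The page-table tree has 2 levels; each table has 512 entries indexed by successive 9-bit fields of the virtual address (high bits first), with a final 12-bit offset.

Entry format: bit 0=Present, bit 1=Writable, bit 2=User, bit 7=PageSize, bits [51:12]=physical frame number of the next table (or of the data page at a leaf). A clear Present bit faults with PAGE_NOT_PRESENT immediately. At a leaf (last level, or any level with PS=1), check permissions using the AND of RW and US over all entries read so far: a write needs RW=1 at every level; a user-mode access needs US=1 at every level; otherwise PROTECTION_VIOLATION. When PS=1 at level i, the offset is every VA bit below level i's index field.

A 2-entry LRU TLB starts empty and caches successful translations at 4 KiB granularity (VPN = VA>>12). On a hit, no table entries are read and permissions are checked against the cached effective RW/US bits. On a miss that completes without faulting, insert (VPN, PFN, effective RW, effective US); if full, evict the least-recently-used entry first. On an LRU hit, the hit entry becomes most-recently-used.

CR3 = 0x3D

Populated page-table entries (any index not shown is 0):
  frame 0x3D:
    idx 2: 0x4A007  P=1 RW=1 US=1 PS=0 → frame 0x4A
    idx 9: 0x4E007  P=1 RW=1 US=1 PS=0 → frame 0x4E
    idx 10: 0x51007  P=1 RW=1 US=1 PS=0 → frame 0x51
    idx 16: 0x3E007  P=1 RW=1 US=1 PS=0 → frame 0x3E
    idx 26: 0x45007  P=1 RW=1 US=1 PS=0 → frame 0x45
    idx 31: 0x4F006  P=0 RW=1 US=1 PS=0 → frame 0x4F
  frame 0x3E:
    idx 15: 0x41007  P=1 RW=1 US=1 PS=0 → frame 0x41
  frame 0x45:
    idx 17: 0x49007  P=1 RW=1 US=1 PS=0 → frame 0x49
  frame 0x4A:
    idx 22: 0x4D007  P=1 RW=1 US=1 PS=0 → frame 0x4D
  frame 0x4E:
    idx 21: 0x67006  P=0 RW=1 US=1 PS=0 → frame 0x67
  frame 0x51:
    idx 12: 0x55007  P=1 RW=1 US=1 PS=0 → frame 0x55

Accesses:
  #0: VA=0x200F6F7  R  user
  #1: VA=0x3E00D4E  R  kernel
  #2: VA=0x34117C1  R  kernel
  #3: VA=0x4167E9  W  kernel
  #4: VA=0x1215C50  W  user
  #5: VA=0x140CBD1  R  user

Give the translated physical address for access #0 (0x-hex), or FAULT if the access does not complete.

Trace:
#0 VA=0x200F6F7 (r,user):
  L0: frame=0x3D idx=16 entry=0x3E007 [P=1 RW=1 US=1 PS=0]
  L1: frame=0x3E idx=15 entry=0x41007 [P=1 RW=1 US=1 PS=0]
  ⇒ phys 0x416F7  [2 reads]
#1 VA=0x3E00D4E (r,kernel):
  L0: frame=0x3D idx=31 entry=0x4F006 [P=0 RW=1 US=1 PS=0]
  → PAGE_NOT_PRESENT  (1 entries read)
#2 VA=0x34117C1 (r,kernel):
  L0: frame=0x3D idx=26 entry=0x45007 [P=1 RW=1 US=1 PS=0]
  L1: frame=0x45 idx=17 entry=0x49007 [P=1 RW=1 US=1 PS=0]
  ⇒ phys 0x497C1  [2 reads]
#3 VA=0x4167E9 (w,kernel):
  L0: frame=0x3D idx=2 entry=0x4A007 [P=1 RW=1 US=1 PS=0]
  L1: frame=0x4A idx=22 entry=0x4D007 [P=1 RW=1 US=1 PS=0]
  ⇒ phys 0x4D7E9  [2 reads]
#4 VA=0x1215C50 (w,user):
  L0: frame=0x3D idx=9 entry=0x4E007 [P=1 RW=1 US=1 PS=0]
  L1: frame=0x4E idx=21 entry=0x67006 [P=0 RW=1 US=1 PS=0]
  → PAGE_NOT_PRESENT  (2 entries read)
#5 VA=0x140CBD1 (r,user):
  L0: frame=0x3D idx=10 entry=0x51007 [P=1 RW=1 US=1 PS=0]
  L1: frame=0x51 idx=12 entry=0x55007 [P=1 RW=1 US=1 PS=0]
  ⇒ phys 0x55BD1  [2 reads]

Access #0 PA: 0x416F7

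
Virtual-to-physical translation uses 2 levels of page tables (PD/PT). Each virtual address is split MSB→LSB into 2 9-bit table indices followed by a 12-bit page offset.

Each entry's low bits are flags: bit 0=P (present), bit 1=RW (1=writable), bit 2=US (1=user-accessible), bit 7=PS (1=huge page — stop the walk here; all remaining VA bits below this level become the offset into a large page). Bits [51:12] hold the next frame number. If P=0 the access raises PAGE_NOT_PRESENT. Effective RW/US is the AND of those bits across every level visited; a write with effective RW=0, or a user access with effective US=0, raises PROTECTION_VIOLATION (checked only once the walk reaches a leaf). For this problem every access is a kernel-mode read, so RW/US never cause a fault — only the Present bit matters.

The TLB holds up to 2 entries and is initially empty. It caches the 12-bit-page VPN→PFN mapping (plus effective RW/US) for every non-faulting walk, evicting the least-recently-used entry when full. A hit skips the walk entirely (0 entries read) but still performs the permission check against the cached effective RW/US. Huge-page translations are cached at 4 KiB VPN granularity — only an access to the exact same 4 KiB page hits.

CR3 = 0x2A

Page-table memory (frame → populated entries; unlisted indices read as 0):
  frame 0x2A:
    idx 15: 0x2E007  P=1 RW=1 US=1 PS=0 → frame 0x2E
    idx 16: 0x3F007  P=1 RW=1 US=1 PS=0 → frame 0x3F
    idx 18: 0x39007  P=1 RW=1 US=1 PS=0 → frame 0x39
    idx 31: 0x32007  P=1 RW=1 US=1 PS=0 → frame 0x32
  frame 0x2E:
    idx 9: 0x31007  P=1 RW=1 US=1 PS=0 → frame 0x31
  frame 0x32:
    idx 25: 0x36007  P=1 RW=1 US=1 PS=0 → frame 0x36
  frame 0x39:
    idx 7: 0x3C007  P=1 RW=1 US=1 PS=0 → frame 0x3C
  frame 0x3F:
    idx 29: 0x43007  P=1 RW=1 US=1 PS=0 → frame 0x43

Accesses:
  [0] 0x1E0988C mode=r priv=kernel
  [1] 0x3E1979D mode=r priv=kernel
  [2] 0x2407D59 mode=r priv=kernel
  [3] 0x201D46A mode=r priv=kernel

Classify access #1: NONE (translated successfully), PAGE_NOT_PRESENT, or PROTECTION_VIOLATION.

Walk each access:
#0 VA=0x1E0988C (r,kernel):
  L0 @0x2A[15] → 0x2E007  P=1,RW=1,US=1,PS=0
  L1 @0x2E[9] → 0x31007  P=1,RW=1,US=1,PS=0
  ⇒ phys 0x3188C  [2 reads]
#1 VA=0x3E1979D (r,kernel):
  L0 @0x2A[31] → 0x32007  P=1,RW=1,US=1,PS=0
  L1 @0x32[25] → 0x36007  P=1,RW=1,US=1,PS=0
  ⇒ phys 0x3679D  [2 reads]
#2 VA=0x2407D59 (r,kernel):
  L0 @0x2A[18] → 0x39007  P=1,RW=1,US=1,PS=0
  L1 @0x39[7] → 0x3C007  P=1,RW=1,US=1,PS=0
  ⇒ phys 0x3CD59  [2 reads]
#3 VA=0x201D46A (r,kernel):
  L0 @0x2A[16] → 0x3F007  P=1,RW=1,US=1,PS=0
  L1 @0x3F[29] → 0x43007  P=1,RW=1,US=1,PS=0
  ⇒ phys 0x4346A  [2 reads]

Access #1 fault: NONE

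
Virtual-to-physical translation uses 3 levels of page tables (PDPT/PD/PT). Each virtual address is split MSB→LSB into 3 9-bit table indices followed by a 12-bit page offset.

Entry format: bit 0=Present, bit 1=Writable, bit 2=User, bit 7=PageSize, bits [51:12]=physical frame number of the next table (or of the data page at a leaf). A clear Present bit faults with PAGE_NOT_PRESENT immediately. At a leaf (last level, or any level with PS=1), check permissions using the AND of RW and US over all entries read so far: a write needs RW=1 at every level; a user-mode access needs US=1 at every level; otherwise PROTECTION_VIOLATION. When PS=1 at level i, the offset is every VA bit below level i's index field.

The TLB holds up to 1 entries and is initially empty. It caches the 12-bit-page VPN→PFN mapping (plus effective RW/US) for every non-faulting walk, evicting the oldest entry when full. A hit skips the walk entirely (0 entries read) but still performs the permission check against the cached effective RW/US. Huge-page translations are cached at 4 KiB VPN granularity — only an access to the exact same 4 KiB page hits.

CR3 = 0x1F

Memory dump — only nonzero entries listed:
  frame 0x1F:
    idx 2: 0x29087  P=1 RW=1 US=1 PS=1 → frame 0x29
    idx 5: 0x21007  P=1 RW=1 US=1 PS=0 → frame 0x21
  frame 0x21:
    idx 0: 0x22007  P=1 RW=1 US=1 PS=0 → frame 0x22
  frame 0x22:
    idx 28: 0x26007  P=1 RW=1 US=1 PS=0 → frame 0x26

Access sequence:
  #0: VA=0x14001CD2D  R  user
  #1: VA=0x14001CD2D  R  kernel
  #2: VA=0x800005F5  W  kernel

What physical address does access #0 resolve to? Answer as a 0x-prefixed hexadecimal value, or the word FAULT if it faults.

Walk each access:
#0 VA=0x14001CD2D (r,user):
  L0 @0x1F[5] → 0x21007  P=1,RW=1,US=1,PS=0
  L1 @0x21[0] → 0x22007  P=1,RW=1,US=1,PS=0
  L2 @0x22[28] → 0x26007  P=1,RW=1,US=1,PS=0
  → PA=0x26D2D  (3 entries read)
#1 VA=0x14001CD2D (r,kernel):
  TLB hit vpn=0x14001C → PA=0x26D2D
#2 VA=0x800005F5 (w,kernel):
  L0 @0x1F[2] → 0x29087  P=1,RW=1,US=1,PS=1
  → PA=0x295F5 (huge @L0)  (1 entries read)

Access #0 PA: 0x26D2D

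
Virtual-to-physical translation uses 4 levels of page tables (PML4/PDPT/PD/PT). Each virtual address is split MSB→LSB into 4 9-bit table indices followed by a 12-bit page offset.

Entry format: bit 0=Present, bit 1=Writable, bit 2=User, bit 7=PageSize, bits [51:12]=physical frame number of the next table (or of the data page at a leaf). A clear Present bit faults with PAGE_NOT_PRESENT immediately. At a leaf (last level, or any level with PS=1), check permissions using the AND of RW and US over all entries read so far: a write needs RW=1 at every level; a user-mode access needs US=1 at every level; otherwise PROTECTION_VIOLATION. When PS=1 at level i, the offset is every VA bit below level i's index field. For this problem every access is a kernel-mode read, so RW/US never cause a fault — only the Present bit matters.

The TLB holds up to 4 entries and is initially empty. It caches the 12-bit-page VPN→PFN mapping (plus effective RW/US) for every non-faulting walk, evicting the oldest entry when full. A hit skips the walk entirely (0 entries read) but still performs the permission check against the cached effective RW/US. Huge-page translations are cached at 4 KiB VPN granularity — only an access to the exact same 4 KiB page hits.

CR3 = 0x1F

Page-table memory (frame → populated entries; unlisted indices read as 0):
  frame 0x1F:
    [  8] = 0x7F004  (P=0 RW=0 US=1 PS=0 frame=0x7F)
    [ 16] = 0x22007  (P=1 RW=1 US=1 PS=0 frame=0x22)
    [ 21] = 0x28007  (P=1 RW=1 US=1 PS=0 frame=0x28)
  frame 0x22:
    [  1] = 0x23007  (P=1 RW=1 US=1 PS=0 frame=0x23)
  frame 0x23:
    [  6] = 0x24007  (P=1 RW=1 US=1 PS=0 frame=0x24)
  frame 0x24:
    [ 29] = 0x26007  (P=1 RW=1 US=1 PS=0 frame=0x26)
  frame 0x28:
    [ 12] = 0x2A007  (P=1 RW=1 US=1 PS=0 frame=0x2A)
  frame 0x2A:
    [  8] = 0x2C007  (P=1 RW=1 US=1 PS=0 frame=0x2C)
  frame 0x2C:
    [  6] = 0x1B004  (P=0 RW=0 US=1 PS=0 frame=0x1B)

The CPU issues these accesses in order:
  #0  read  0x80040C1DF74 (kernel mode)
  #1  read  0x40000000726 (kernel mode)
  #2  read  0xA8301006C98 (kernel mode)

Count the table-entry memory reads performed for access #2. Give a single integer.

Per-access translation:
#0 VA=0x80040C1DF74 (r,kernel):
  lvl0: tbl 0x1F, slot 16 ⇒ 0x22007 (P1/RW1/US1/PS0)
  lvl1: tbl 0x22, slot 1 ⇒ 0x23007 (P1/RW1/US1/PS0)
  lvl2: tbl 0x23, slot 6 ⇒ 0x24007 (P1/RW1/US1/PS0)
  lvl3: tbl 0x24, slot 29 ⇒ 0x26007 (P1/RW1/US1/PS0)
  → PA=0x26F74  (4 entries read)
#1 VA=0x40000000726 (r,kernel):
  lvl0: tbl 0x1F, slot 8 ⇒ 0x7F004 (P0/RW0/US1/PS0)
  → PAGE_NOT_PRESENT  (1 entries read)
#2 VA=0xA8301006C98 (r,kernel):
  lvl0: tbl 0x1F, slot 21 ⇒ 0x28007 (P1/RW1/US1/PS0)
  lvl1: tbl 0x28, slot 12 ⇒ 0x2A007 (P1/RW1/US1/PS0)
  lvl2: tbl 0x2A, slot 8 ⇒ 0x2C007 (P1/RW1/US1/PS0)
  lvl3: tbl 0x2C, slot 6 ⇒ 0x1B004 (P0/RW0/US1/PS0)
  → PAGE_NOT_PRESENT  (4 entries read)

Entries read for #2: 4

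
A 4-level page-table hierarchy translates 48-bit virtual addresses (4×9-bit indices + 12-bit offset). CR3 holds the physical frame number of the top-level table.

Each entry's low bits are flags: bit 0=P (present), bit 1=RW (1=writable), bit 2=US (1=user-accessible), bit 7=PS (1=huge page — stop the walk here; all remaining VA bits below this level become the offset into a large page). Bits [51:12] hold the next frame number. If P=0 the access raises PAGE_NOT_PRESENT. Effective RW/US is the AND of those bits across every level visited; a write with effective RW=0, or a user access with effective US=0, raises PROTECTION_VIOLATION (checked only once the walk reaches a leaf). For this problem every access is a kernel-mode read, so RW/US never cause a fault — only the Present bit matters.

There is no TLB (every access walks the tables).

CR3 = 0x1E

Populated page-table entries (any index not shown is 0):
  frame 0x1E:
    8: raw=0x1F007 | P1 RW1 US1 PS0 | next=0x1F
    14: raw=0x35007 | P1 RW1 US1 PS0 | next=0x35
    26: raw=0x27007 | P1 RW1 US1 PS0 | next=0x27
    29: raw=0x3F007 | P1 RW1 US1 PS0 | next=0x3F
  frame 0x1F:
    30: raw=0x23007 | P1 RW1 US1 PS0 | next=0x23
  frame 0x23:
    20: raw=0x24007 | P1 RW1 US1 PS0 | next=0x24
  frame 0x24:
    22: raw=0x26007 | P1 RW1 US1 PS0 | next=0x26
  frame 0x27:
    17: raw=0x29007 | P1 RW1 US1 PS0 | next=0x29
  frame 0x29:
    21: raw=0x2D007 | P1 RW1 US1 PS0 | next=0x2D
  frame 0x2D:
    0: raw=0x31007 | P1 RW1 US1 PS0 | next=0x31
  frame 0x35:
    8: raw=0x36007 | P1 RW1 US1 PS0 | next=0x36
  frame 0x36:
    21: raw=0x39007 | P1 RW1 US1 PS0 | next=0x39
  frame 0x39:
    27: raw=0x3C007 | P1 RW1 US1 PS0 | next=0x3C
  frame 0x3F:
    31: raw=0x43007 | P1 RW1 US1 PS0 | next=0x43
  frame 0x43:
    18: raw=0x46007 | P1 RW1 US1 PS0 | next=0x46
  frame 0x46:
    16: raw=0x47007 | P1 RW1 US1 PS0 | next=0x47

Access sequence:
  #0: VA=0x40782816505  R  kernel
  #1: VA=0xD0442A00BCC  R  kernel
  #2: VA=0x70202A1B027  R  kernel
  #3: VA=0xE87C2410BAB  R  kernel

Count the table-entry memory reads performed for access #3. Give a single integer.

Trace:
#0 VA=0x40782816505 (r,kernel):
  L0: frame=0x1E idx=8 entry=0x1F007 [P=1 RW=1 US=1 PS=0]
  L1: frame=0x1F idx=30 entry=0x23007 [P=1 RW=1 US=1 PS=0]
  L2: frame=0x23 idx=20 entry=0x24007 [P=1 RW=1 US=1 PS=0]
  L3: frame=0x24 idx=22 entry=0x26007 [P=1 RW=1 US=1 PS=0]
  ✓ 0x26505  — 4 lookups
#1 VA=0xD0442A00BCC (r,kernel):
  L0: frame=0x1E idx=26 entry=0x27007 [P=1 RW=1 US=1 PS=0]
  L1: frame=0x27 idx=17 entry=0x29007 [P=1 RW=1 US=1 PS=0]
  L2: frame=0x29 idx=21 entry=0x2D007 [P=1 RW=1 US=1 PS=0]
  L3: frame=0x2D idx=0 entry=0x31007 [P=1 RW=1 US=1 PS=0]
  ✓ 0x31BCC  — 4 lookups
#2 VA=0x70202A1B027 (r,kernel):
  L0: frame=0x1E idx=14 entry=0x35007 [P=1 RW=1 US=1 PS=0]
  L1: frame=0x35 idx=8 entry=0x36007 [P=1 RW=1 US=1 PS=0]
  L2: frame=0x36 idx=21 entry=0x39007 [P=1 RW=1 US=1 PS=0]
  L3: frame=0x39 idx=27 entry=0x3C007 [P=1 RW=1 US=1 PS=0]
  ✓ 0x3C027  — 4 lookups
#3 VA=0xE87C2410BAB (r,kernel):
  L0: frame=0x1E idx=29 entry=0x3F007 [P=1 RW=1 US=1 PS=0]
  L1: frame=0x3F idx=31 entry=0x43007 [P=1 RW=1 US=1 PS=0]
  L2: frame=0x43 idx=18 entry=0x46007 [P=1 RW=1 US=1 PS=0]
  L3: frame=0x46 idx=16 entry=0x47007 [P=1 RW=1 US=1 PS=0]
  ✓ 0x47BAB  — 4 lookups

Entries read for #3: 4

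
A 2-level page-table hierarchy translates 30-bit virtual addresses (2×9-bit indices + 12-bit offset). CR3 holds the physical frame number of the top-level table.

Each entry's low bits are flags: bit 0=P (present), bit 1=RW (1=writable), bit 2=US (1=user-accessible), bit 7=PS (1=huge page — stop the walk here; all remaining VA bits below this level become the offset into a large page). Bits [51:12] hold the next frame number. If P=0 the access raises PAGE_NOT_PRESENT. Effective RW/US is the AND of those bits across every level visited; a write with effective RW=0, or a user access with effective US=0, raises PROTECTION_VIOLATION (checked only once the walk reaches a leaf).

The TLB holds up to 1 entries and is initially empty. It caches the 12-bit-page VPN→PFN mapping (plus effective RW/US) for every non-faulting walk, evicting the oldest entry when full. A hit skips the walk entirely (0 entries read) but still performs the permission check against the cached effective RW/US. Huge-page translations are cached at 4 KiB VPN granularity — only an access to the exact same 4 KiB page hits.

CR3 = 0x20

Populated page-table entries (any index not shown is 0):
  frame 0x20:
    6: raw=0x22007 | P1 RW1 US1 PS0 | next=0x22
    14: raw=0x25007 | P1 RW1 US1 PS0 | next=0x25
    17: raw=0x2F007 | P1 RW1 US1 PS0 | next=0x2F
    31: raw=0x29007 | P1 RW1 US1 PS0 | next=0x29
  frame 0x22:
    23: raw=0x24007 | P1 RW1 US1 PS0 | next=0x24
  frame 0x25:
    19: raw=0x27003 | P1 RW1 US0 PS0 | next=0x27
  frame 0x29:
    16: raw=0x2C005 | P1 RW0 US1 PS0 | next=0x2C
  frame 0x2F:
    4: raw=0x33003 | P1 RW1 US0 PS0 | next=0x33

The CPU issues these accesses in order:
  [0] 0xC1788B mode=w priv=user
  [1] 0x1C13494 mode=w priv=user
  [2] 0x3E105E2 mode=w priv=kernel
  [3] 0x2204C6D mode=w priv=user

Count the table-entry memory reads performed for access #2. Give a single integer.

Per-access translation:
#0 VA=0xC1788B (w,user):
  L0: frame=0x20 idx=6 entry=0x22007 [P=1 RW=1 US=1 PS=0]
  L1: frame=0x22 idx=23 entry=0x24007 [P=1 RW=1 US=1 PS=0]
  ⇒ phys 0x2488B  [2 reads]
#1 VA=0x1C13494 (w,user):
  L0: frame=0x20 idx=14 entry=0x25007 [P=1 RW=1 US=1 PS=0]
  L1: frame=0x25 idx=19 entry=0x27003 [P=1 RW=1 US=0 PS=0]
  ⇒ fault: PROTECTION_VIOLATION  — 2 lookups
#2 VA=0x3E105E2 (w,kernel):
  L0: frame=0x20 idx=31 entry=0x29007 [P=1 RW=1 US=1 PS=0]
  L1: frame=0x29 idx=16 entry=0x2C005 [P=1 RW=0 US=1 PS=0]
  ⇒ fault: PROTECTION_VIOLATION  — 2 lookups
#3 VA=0x2204C6D (w,user):
  L0: frame=0x20 idx=17 entry=0x2F007 [P=1 RW=1 US=1 PS=0]
  L1: frame=0x2F idx=4 entry=0x33003 [P=1 RW=1 US=0 PS=0]
  ⇒ fault: PROTECTION_VIOLATION  — 2 lookups

Entries read for #2: 2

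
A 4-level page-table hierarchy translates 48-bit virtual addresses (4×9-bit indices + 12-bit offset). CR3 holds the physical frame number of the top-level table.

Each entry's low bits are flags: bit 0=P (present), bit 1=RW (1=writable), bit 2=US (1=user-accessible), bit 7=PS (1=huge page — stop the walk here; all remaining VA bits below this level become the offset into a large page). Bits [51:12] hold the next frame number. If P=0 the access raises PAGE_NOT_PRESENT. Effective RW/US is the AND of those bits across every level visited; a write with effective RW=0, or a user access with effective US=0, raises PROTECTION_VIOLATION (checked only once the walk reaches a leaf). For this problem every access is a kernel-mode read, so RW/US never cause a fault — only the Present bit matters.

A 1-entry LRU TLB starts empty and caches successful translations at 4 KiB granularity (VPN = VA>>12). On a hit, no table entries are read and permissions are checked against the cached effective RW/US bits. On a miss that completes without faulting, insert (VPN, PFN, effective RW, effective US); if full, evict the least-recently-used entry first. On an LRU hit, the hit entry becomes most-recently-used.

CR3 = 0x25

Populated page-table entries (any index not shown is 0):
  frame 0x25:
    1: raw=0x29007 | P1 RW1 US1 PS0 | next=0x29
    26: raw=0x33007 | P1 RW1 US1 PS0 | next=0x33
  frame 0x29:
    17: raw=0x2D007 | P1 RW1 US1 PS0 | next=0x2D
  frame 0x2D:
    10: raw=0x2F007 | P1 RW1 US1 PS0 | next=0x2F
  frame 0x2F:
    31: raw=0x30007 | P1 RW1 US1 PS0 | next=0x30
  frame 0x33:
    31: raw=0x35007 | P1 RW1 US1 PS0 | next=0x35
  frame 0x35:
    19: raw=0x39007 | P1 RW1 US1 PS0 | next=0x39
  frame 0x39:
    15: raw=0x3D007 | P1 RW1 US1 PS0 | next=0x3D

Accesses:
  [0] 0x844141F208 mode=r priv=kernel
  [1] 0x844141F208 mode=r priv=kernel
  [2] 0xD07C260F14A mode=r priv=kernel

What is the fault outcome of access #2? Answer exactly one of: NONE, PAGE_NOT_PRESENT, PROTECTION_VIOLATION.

Walk each access:
#0 VA=0x844141F208 (r,kernel):
  [0] read 0x25 idx=1: raw=0x29007 flags P=1 W=1 U=1 S=0
  [1] read 0x29 idx=17: raw=0x2D007 flags P=1 W=1 U=1 S=0
  [2] read 0x2D idx=10: raw=0x2F007 flags P=1 W=1 U=1 S=0
  [3] read 0x2F idx=31: raw=0x30007 flags P=1 W=1 U=1 S=0
  → PA=0x30208  (4 entries read)
#1 VA=0x844141F208 (r,kernel):
  TLB hit vpn=0x844141F → PA=0x30208
#2 VA=0xD07C260F14A (r,kernel):
  [0] read 0x25 idx=26: raw=0x33007 flags P=1 W=1 U=1 S=0
  [1] read 0x33 idx=31: raw=0x35007 flags P=1 W=1 U=1 S=0
  [2] read 0x35 idx=19: raw=0x39007 flags P=1 W=1 U=1 S=0
  [3] read 0x39 idx=15: raw=0x3D007 flags P=1 W=1 U=1 S=0
  → PA=0x3D14A  (4 entries read)

Access #2 fault: NONE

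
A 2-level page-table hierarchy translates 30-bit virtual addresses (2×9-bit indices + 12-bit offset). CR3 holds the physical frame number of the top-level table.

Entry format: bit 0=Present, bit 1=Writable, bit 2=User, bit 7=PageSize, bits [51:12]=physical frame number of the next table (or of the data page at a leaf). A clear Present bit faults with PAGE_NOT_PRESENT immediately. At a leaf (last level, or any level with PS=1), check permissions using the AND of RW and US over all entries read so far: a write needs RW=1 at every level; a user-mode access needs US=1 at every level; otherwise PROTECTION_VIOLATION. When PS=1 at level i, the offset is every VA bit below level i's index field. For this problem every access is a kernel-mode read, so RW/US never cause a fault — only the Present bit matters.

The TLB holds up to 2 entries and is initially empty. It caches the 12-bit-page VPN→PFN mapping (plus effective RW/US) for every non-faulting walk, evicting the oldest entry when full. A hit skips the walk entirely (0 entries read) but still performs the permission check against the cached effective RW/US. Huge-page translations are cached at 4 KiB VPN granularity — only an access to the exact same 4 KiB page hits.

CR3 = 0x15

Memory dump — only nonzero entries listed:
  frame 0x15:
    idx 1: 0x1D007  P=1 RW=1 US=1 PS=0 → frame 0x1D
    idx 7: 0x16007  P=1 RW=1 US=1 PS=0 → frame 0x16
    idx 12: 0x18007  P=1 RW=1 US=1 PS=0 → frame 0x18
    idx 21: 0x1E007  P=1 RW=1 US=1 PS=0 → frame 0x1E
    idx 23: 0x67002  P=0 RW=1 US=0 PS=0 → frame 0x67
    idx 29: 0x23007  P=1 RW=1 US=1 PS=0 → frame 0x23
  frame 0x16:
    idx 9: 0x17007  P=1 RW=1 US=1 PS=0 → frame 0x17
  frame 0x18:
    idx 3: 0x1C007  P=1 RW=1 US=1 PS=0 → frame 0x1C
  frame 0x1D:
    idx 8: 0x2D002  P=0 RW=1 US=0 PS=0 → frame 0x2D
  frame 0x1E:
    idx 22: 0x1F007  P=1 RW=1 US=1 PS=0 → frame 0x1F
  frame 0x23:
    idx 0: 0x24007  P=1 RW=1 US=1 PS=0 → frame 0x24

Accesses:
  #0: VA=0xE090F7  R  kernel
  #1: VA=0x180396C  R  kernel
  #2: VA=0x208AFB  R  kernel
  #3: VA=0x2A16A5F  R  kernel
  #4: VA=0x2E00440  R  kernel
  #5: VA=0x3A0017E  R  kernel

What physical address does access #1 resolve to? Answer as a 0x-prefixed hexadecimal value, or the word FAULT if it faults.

Walk each access:
#0 VA=0xE090F7 (r,kernel):
  L0 @0x15[7] → 0x16007  P=1,RW=1,US=1,PS=0
  L1 @0x16[9] → 0x17007  P=1,RW=1,US=1,PS=0
  ⇒ phys 0x170F7  [2 reads]
#1 VA=0x180396C (r,kernel):
  L0 @0x15[12] → 0x18007  P=1,RW=1,US=1,PS=0
  L1 @0x18[3] → 0x1C007  P=1,RW=1,US=1,PS=0
  ⇒ phys 0x1C96C  [2 reads]
#2 VA=0x208AFB (r,kernel):
  L0 @0x15[1] → 0x1D007  P=1,RW=1,US=1,PS=0
  L1 @0x1D[8] → 0x2D002  P=0,RW=1,US=0,PS=0
  ✗ PAGE_NOT_PRESENT  [2 reads]
#3 VA=0x2A16A5F (r,kernel):
  L0 @0x15[21] → 0x1E007  P=1,RW=1,US=1,PS=0
  L1 @0x1E[22] → 0x1F007  P=1,RW=1,US=1,PS=0
  ⇒ phys 0x1FA5F  [2 reads]
#4 VA=0x2E00440 (r,kernel):
  L0 @0x15[23] → 0x67002  P=0,RW=1,US=0,PS=0
  ✗ PAGE_NOT_PRESENT  [1 reads]
#5 VA=0x3A0017E (r,kernel):
  L0 @0x15[29] → 0x23007  P=1,RW=1,US=1,PS=0
  L1 @0x23[0] → 0x24007  P=1,RW=1,US=1,PS=0
  ⇒ phys 0x2417E  [2 reads]

Access #1 PA: 0x1C96C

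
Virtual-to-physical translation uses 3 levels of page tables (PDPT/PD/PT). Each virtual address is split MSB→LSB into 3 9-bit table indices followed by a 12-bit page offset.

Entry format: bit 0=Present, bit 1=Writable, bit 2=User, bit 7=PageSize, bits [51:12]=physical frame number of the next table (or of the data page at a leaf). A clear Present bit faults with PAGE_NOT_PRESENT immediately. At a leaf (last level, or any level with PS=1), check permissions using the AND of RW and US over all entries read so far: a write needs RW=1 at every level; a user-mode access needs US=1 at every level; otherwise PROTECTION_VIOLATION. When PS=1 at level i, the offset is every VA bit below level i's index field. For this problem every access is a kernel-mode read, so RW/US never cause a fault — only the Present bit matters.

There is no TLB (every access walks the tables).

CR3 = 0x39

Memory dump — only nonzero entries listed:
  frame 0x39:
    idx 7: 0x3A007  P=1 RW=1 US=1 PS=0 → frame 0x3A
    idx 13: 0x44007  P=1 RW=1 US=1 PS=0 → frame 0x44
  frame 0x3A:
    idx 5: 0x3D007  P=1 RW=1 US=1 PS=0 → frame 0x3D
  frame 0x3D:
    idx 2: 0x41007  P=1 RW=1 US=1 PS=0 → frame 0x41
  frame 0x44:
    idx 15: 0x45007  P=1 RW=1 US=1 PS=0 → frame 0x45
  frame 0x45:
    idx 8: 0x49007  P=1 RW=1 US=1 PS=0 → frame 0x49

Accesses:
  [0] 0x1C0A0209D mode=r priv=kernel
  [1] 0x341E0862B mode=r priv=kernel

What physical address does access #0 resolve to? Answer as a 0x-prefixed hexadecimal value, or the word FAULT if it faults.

Trace:
#0 VA=0x1C0A0209D (r,kernel):
  [0] read 0x39 idx=7: raw=0x3A007 flags P=1 W=1 U=1 S=0
  [1] read 0x3A idx=5: raw=0x3D007 flags P=1 W=1 U=1 S=0
  [2] read 0x3D idx=2: raw=0x41007 flags P=1 W=1 U=1 S=0
  ✓ 0x4109D  — 3 lookups
#1 VA=0x341E0862B (r,kernel):
  [0] read 0x39 idx=13: raw=0x44007 flags P=1 W=1 U=1 S=0
  [1] read 0x44 idx=15: raw=0x45007 flags P=1 W=1 U=1 S=0
  [2] read 0x45 idx=8: raw=0x49007 flags P=1 W=1 U=1 S=0
  ✓ 0x4962B  — 3 lookups

Access #0 PA: 0x4109D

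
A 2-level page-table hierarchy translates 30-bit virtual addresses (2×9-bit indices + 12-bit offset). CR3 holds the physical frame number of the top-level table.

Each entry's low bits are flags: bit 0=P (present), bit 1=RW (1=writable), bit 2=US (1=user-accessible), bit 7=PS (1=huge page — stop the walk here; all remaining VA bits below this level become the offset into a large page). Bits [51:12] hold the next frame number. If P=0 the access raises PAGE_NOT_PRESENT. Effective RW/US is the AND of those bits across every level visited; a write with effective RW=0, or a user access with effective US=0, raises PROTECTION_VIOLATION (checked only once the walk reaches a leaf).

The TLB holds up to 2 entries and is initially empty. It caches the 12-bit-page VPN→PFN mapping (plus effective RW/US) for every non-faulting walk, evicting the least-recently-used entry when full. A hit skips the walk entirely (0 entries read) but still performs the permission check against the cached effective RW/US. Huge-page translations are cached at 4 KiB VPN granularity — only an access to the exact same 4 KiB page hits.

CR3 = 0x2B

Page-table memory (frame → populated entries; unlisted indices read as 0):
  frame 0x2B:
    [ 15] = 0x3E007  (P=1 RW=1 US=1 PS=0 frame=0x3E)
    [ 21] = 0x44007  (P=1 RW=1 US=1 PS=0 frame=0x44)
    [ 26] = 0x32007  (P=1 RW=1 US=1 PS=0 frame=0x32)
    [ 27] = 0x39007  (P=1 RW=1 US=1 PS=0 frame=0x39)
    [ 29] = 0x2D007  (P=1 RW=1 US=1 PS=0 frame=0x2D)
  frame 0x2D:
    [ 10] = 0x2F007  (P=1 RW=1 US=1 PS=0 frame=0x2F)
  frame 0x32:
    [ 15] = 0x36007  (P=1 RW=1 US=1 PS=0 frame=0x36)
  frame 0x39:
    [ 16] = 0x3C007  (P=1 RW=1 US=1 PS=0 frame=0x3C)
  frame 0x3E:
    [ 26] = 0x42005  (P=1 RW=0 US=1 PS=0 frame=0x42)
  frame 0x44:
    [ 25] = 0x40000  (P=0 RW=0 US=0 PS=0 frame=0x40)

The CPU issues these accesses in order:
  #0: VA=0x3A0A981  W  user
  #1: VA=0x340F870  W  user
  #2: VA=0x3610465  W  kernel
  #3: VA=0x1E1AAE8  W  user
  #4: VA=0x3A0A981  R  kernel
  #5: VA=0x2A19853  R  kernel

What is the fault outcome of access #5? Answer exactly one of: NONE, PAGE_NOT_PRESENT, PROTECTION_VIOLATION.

Walk each access:
#0 VA=0x3A0A981 (w,user):
  L0: frame=0x2B idx=29 entry=0x2D007 [P=1 RW=1 US=1 PS=0]
  L1: frame=0x2D idx=10 entry=0x2F007 [P=1 RW=1 US=1 PS=0]
  ⇒ phys 0x2F981  [2 reads]
#1 VA=0x340F870 (w,user):
  L0: frame=0x2B idx=26 entry=0x32007 [P=1 RW=1 US=1 PS=0]
  L1: frame=0x32 idx=15 entry=0x36007 [P=1 RW=1 US=1 PS=0]
  ⇒ phys 0x36870  [2 reads]
#2 VA=0x3610465 (w,kernel):
  L0: frame=0x2B idx=27 entry=0x39007 [P=1 RW=1 US=1 PS=0]
  L1: frame=0x39 idx=16 entry=0x3C007 [P=1 RW=1 US=1 PS=0]
  ⇒ phys 0x3C465  [2 reads]
#3 VA=0x1E1AAE8 (w,user):
  L0: frame=0x2B idx=15 entry=0x3E007 [P=1 RW=1 US=1 PS=0]
  L1: frame=0x3E idx=26 entry=0x42005 [P=1 RW=0 US=1 PS=0]
  ⇒ fault: PROTECTION_VIOLATION  — 2 lookups
#4 VA=0x3A0A981 (r,kernel):
  L0: frame=0x2B idx=29 entry=0x2D007 [P=1 RW=1 US=1 PS=0]
  L1: frame=0x2D idx=10 entry=0x2F007 [P=1 RW=1 US=1 PS=0]
  ⇒ phys 0x2F981  [2 reads]
#5 VA=0x2A19853 (r,kernel):
  L0: frame=0x2B idx=21 entry=0x44007 [P=1 RW=1 US=1 PS=0]
  L1: frame=0x44 idx=25 entry=0x40000 [P=0 RW=0 US=0 PS=0]
  ⇒ fault: PAGE_NOT_PRESENT  — 2 lookups

Access #5 fault: PAGE_NOT_PRESENT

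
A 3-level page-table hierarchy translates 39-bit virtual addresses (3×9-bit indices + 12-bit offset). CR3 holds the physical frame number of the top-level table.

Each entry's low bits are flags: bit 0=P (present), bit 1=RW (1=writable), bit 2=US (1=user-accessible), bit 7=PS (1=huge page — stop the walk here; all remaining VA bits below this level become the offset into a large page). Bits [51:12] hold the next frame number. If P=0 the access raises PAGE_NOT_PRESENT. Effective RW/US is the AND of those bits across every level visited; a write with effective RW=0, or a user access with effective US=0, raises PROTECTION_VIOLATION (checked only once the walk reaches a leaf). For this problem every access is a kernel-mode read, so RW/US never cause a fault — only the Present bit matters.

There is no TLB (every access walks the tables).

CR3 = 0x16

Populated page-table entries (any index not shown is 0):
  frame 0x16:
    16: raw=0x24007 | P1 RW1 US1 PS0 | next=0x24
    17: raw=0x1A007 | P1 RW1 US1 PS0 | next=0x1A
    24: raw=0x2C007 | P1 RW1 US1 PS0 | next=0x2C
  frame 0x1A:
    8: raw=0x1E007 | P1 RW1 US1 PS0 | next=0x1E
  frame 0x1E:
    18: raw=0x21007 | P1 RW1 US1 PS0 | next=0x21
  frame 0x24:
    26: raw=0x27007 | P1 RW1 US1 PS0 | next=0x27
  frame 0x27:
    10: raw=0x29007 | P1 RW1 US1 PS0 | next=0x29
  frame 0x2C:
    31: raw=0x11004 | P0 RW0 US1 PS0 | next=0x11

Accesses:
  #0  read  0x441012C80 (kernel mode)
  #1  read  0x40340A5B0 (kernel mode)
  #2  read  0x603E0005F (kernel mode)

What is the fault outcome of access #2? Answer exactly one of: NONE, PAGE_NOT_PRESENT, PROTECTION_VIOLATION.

Per-access translation:
#0 VA=0x441012C80 (r,kernel):
  lvl0: tbl 0x16, slot 17 ⇒ 0x1A007 (P1/RW1/US1/PS0)
  lvl1: tbl 0x1A, slot 8 ⇒ 0x1E007 (P1/RW1/US1/PS0)
  lvl2: tbl 0x1E, slot 18 ⇒ 0x21007 (P1/RW1/US1/PS0)
  → PA=0x21C80  (3 entries read)
#1 VA=0x40340A5B0 (r,kernel):
  lvl0: tbl 0x16, slot 16 ⇒ 0x24007 (P1/RW1/US1/PS0)
  lvl1: tbl 0x24, slot 26 ⇒ 0x27007 (P1/RW1/US1/PS0)
  lvl2: tbl 0x27, slot 10 ⇒ 0x29007 (P1/RW1/US1/PS0)
  → PA=0x295B0  (3 entries read)
#2 VA=0x603E0005F (r,kernel):
  lvl0: tbl 0x16, slot 24 ⇒ 0x2C007 (P1/RW1/US1/PS0)
  lvl1: tbl 0x2C, slot 31 ⇒ 0x11004 (P0/RW0/US1/PS0)
  ✗ PAGE_NOT_PRESENT  [2 reads]

Access #2 fault: PAGE_NOT_PRESENT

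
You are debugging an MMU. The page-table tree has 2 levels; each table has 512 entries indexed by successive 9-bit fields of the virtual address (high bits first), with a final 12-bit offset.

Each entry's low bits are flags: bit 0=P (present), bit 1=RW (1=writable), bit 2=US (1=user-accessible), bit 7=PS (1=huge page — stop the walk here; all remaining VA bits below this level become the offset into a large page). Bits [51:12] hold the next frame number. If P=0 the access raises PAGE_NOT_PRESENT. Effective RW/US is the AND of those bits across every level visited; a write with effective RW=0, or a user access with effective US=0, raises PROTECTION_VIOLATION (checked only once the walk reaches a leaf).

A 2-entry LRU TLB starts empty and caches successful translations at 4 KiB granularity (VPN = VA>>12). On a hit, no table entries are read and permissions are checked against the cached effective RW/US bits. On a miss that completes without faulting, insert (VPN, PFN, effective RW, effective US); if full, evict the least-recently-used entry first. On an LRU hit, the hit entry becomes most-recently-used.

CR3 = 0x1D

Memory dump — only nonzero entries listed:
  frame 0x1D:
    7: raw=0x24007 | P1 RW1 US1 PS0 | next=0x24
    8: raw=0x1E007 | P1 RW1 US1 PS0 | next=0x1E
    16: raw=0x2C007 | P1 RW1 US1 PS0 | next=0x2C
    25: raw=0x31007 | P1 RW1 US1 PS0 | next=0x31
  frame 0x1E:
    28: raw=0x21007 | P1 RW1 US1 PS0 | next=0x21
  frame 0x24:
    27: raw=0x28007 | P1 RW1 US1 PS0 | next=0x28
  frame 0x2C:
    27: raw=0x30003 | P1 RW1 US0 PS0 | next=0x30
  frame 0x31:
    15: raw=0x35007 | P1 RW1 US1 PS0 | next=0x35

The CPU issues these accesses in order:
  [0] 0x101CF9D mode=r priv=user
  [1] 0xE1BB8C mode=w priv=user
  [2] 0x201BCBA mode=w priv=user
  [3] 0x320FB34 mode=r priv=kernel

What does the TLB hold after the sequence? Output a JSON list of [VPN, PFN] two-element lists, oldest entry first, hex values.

Per-access translation:
#0 VA=0x101CF9D (r,user):
  lvl0: tbl 0x1D, slot 8 ⇒ 0x1E007 (P1/RW1/US1/PS0)
  lvl1: tbl 0x1E, slot 28 ⇒ 0x21007 (P1/RW1/US1/PS0)
  ✓ 0x21F9D  — 2 lookups
#1 VA=0xE1BB8C (w,user):
  lvl0: tbl 0x1D, slot 7 ⇒ 0x24007 (P1/RW1/US1/PS0)
  lvl1: tbl 0x24, slot 27 ⇒ 0x28007 (P1/RW1/US1/PS0)
  ✓ 0x28B8C  — 2 lookups
#2 VA=0x201BCBA (w,user):
  lvl0: tbl 0x1D, slot 16 ⇒ 0x2C007 (P1/RW1/US1/PS0)
  lvl1: tbl 0x2C, slot 27 ⇒ 0x30003 (P1/RW1/US0/PS0)
  ✗ PROTECTION_VIOLATION  [2 reads]
#3 VA=0x320FB34 (r,kernel):
  lvl0: tbl 0x1D, slot 25 ⇒ 0x31007 (P1/RW1/US1/PS0)
  lvl1: tbl 0x31, slot 15 ⇒ 0x35007 (P1/RW1/US1/PS0)
  ✓ 0x35B34  — 2 lookups

TLB: [["0xE1B", "0x28"], ["0x320F", "0x35"]]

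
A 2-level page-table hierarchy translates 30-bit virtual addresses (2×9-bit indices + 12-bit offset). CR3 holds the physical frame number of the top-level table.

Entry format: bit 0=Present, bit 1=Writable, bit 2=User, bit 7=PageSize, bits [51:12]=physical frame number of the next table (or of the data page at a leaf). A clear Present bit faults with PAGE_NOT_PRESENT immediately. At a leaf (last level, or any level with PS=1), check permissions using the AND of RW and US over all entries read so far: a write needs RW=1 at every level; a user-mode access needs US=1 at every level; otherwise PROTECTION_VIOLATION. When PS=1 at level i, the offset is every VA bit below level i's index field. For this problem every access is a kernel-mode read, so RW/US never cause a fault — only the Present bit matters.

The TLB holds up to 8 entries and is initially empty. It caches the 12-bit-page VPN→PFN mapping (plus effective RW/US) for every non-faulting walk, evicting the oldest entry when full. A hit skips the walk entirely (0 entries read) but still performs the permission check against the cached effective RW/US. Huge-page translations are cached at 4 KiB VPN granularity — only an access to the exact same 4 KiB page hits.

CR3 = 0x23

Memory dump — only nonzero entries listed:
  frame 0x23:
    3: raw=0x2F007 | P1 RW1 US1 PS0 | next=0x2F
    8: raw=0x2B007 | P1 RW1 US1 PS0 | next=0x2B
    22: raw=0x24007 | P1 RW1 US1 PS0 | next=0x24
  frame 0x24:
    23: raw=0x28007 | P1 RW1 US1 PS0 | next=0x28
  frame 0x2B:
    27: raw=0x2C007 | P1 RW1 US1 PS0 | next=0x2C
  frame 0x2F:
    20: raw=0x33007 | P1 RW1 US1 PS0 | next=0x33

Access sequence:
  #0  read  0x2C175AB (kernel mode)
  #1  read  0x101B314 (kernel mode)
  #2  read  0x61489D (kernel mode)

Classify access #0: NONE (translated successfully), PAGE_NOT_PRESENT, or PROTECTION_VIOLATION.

Per-access translation:
#0 VA=0x2C175AB (r,kernel):
  L0: frame=0x23 idx=22 entry=0x24007 [P=1 RW=1 US=1 PS=0]
  L1: frame=0x24 idx=23 entry=0x28007 [P=1 RW=1 US=1 PS=0]
  → PA=0x285AB  (2 entries read)
#1 VA=0x101B314 (r,kernel):
  L0: frame=0x23 idx=8 entry=0x2B007 [P=1 RW=1 US=1 PS=0]
  L1: frame=0x2B idx=27 entry=0x2C007 [P=1 RW=1 US=1 PS=0]
  → PA=0x2C314  (2 entries read)
#2 VA=0x61489D (r,kernel):
  L0: frame=0x23 idx=3 entry=0x2F007 [P=1 RW=1 US=1 PS=0]
  L1: frame=0x2F idx=20 entry=0x33007 [P=1 RW=1 US=1 PS=0]
  → PA=0x3389D  (2 entries read)

Access #0 fault: NONE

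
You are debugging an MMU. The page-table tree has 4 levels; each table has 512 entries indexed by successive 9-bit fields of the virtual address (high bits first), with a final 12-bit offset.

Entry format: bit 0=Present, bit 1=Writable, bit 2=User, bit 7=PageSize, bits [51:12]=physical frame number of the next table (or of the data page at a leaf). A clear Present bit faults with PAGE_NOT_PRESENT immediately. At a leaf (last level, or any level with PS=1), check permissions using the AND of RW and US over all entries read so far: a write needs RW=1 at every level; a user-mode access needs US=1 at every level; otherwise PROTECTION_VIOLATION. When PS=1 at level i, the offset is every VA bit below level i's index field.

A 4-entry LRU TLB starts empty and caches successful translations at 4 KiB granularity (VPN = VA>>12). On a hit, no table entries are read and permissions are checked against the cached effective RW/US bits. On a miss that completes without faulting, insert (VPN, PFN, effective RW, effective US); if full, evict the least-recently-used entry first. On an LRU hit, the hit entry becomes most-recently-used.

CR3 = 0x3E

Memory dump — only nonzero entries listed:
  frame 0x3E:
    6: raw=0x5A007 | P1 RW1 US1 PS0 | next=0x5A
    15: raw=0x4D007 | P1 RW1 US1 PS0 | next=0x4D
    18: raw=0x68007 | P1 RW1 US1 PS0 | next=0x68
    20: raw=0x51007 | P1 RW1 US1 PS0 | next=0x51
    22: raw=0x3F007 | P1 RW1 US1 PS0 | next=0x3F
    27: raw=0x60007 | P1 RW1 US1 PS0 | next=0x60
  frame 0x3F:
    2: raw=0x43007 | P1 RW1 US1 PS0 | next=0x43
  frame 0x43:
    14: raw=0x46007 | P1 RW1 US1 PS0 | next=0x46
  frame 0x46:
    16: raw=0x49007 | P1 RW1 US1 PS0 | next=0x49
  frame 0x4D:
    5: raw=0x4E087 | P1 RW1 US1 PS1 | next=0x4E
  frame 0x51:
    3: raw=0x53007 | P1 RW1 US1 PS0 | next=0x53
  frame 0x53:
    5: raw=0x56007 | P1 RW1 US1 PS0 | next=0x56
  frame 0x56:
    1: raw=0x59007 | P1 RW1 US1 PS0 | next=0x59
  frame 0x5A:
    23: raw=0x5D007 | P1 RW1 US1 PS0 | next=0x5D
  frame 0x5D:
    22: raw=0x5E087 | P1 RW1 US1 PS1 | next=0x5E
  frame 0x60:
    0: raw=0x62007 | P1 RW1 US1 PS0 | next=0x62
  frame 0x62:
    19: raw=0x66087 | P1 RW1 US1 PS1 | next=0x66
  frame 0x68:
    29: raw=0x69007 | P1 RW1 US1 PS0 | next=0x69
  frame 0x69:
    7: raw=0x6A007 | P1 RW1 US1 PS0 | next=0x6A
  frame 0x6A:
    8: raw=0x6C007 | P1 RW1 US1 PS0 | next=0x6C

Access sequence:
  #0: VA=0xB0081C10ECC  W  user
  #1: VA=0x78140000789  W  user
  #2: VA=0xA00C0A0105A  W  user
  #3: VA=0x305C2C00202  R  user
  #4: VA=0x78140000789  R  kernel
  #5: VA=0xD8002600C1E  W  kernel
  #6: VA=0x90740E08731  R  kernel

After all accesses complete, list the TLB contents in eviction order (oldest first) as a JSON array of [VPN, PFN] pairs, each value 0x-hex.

Trace:
#0 VA=0xB0081C10ECC (w,user):
  [0] read 0x3E idx=22: raw=0x3F007 flags P=1 W=1 U=1 S=0
  [1] read 0x3F idx=2: raw=0x43007 flags P=1 W=1 U=1 S=0
  [2] read 0x43 idx=14: raw=0x46007 flags P=1 W=1 U=1 S=0
  [3] read 0x46 idx=16: raw=0x49007 flags P=1 W=1 U=1 S=0
  ⇒ phys 0x49ECC  [4 reads]
#1 VA=0x78140000789 (w,user):
  [0] read 0x3E idx=15: raw=0x4D007 flags P=1 W=1 U=1 S=0
  [1] read 0x4D idx=5: raw=0x4E087 flags P=1 W=1 U=1 S=1
  ⇒ phys 0x4E789 (huge @L1)  [2 reads]
#2 VA=0xA00C0A0105A (w,user):
  [0] read 0x3E idx=20: raw=0x51007 flags P=1 W=1 U=1 S=0
  [1] read 0x51 idx=3: raw=0x53007 flags P=1 W=1 U=1 S=0
  [2] read 0x53 idx=5: raw=0x56007 flags P=1 W=1 U=1 S=0
  [3] read 0x56 idx=1: raw=0x59007 flags P=1 W=1 U=1 S=0
  ⇒ phys 0x5905A  [4 reads]
#3 VA=0x305C2C00202 (r,user):
  [0] read 0x3E idx=6: raw=0x5A007 flags P=1 W=1 U=1 S=0
  [1] read 0x5A idx=23: raw=0x5D007 flags P=1 W=1 U=1 S=0
  [2] read 0x5D idx=22: raw=0x5E087 flags P=1 W=1 U=1 S=1
  ⇒ phys 0x5E202 (huge @L2)  [3 reads]
#4 VA=0x78140000789 (r,kernel):
  TLB hit vpn=0x78140000 → PA=0x4E789
#5 VA=0xD8002600C1E (w,kernel):
  [0] read 0x3E idx=27: raw=0x60007 flags P=1 W=1 U=1 S=0
  [1] read 0x60 idx=0: raw=0x62007 flags P=1 W=1 U=1 S=0
  [2] read 0x62 idx=19: raw=0x66087 flags P=1 W=1 U=1 S=1
  ⇒ phys 0x66C1E (huge @L2)  [3 reads]
#6 VA=0x90740E08731 (r,kernel):
  [0] read 0x3E idx=18: raw=0x68007 flags P=1 W=1 U=1 S=0
  [1] read 0x68 idx=29: raw=0x69007 flags P=1 W=1 U=1 S=0
  [2] read 0x69 idx=7: raw=0x6A007 flags P=1 W=1 U=1 S=0
  [3] read 0x6A idx=8: raw=0x6C007 flags P=1 W=1 U=1 S=0
  ⇒ phys 0x6C731  [4 reads]

TLB: [["0x305C2C00", "0x5E"], ["0x78140000", "0x4E"], ["0xD8002600", "0x66"], ["0x90740E08", "0x6C"]]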